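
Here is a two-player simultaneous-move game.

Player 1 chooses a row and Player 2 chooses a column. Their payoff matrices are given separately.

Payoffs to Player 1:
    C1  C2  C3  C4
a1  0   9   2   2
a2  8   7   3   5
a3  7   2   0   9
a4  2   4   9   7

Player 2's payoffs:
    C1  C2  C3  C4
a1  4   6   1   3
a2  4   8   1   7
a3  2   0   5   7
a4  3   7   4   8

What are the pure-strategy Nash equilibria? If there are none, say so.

Pure-strategy Nash equilibria: (a1, C2), (a3, C4)

For each player, find the best response to each opponent profile; mutual best responses are the pure NE.
Player 1 against C1: payoffs 0, 8, 7, 2 → best response a2.
Player 1 against C2: payoffs 9, 7, 2, 4 → best response a1.
Player 1 against C3: payoffs 2, 3, 0, 9 → best response a4.
Player 1 against C4: payoffs 2, 5, 9, 7 → best response a3.
Player 2 against a1: payoffs 4, 6, 1, 3 → best response C2.
Player 2 against a2: payoffs 4, 8, 1, 7 → best response C2.
Player 2 against a3: payoffs 2, 0, 5, 7 → best response C4.
Player 2 against a4: payoffs 3, 7, 4, 8 → best response C4.
Mutual best responses: (a1, C2); (a3, C4).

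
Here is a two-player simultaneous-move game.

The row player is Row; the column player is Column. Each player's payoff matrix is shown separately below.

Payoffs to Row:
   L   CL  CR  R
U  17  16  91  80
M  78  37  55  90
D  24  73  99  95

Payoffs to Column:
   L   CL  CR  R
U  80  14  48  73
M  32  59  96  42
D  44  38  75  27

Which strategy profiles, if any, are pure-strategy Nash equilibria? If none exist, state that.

(D, CR)

For each strategy profile, look for a profitable unilateral deviation.
(U, L): Row can switch to M (17 → 78). Not NE.
(U, CL): Row can switch to M (16 → 37). Not NE.
(U, CR): Row can switch to D (91 → 99). Not NE.
(U, R): Row can switch to M (80 → 90). Not NE.
(M, L): Column can switch to CL (32 → 59). Not NE.
(M, CL): Row can switch to D (37 → 73). Not NE.
(M, CR): Row can switch to U (55 → 91). Not NE.
(M, R): Row can switch to D (90 → 95). Not NE.
(D, L): Row can switch to M (24 → 78). Not NE.
(D, CL): Column can switch to L (38 → 44). Not NE.
(D, CR): Row gets 99, best alternative 91; Column gets 75, best alternative 44. No profitable deviation — NE.
(The remaining 1 profile has a profitable deviation by the same check.)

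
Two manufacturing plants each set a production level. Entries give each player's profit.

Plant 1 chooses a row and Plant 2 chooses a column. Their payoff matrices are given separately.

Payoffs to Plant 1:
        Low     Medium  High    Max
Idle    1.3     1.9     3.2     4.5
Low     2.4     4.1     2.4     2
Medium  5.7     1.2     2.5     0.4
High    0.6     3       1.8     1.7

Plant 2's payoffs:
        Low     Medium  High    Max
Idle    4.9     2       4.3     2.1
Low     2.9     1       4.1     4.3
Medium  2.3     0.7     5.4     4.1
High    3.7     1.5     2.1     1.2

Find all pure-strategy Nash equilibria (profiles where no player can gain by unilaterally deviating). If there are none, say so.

There is no pure-strategy Nash equilibrium.

(Idle, Low): Plant 1 can switch to Low (1.3 → 2.4). Not NE.
(Idle, Medium): Plant 1 can switch to Low (1.9 → 4.1). Not NE.
(Idle, High): Plant 2 can switch to Low (4.3 → 4.9). Not NE.
(Idle, Max): Plant 2 can switch to Low (2.1 → 4.9). Not NE.
(Low, Low): Plant 1 can switch to Medium (2.4 → 5.7). Not NE.
(Low, Medium): Plant 2 can switch to Low (1 → 2.9). Not NE.
(The remaining 10 profiles each have a profitable deviation by the same check.)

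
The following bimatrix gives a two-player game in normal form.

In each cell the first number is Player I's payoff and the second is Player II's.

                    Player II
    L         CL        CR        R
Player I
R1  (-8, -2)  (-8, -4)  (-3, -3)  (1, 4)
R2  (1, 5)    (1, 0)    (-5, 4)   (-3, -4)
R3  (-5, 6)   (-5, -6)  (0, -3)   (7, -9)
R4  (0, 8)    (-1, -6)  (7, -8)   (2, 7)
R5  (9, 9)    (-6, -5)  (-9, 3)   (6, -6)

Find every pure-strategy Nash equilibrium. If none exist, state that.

(R5, L)

Player I against L: payoffs -8, 1, -5, 0, 9 → best response R5.
Player I against CL: payoffs -8, 1, -5, -1, -6 → best response R2.
Player I against CR: payoffs -3, -5, 0, 7, -9 → best response R4.
Player I against R: payoffs 1, -3, 7, 2, 6 → best response R3.
Player II against R1: payoffs -2, -4, -3, 4 → best response R.
Player II against R2: payoffs 5, 0, 4, -4 → best response L.
Player II against R3: payoffs 6, -6, -3, -9 → best response L.
Player II against R4: payoffs 8, -6, -8, 7 → best response L.
Player II against R5: payoffs 9, -5, 3, -6 → best response L.
Mutual best responses: (R5, L).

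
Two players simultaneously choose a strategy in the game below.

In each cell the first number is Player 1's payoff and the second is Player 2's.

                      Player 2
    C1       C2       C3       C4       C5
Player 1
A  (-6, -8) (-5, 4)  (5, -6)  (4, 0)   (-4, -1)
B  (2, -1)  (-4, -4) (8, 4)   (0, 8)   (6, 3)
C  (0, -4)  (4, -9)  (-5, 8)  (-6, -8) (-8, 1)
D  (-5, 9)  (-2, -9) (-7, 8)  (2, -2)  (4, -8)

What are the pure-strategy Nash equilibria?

Check each profile: it is a Nash equilibrium iff no player can strictly gain by switching unilaterally.
(A, C1): Player 1 can switch to B (-6 → 2). Not NE.
(A, C2): Player 1 can switch to B (-5 → -4). Not NE.
(A, C3): Player 1 can switch to B (5 → 8). Not NE.
(A, C4): Player 2 can switch to C2 (0 → 4). Not NE.
(A, C5): Player 1 can switch to B (-4 → 6). Not NE.
(B, C1): Player 2 can switch to C3 (-1 → 4). Not NE.
(The remaining 14 profiles each have a profitable deviation by the same check.)

none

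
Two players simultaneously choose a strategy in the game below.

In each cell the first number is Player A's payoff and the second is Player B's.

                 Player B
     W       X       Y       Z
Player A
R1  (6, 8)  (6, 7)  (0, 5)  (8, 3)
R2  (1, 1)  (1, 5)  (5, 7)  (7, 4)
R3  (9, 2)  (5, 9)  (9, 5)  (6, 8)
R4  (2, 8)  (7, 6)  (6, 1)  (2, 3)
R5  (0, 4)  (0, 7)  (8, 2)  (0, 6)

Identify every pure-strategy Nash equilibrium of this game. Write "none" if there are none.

Mark each player's best response to every combination of opponents' strategies; a profile where every player is best-responding is a pure Nash equilibrium.
Player A against W: payoffs 6, 1, 9, 2, 0 → best response R3.
Player A against X: payoffs 6, 1, 5, 7, 0 → best response R4.
Player A against Y: payoffs 0, 5, 9, 6, 8 → best response R3.
Player A against Z: payoffs 8, 7, 6, 2, 0 → best response R1.
Player B against R1: payoffs 8, 7, 5, 3 → best response W.
Player B against R2: payoffs 1, 5, 7, 4 → best response Y.
Player B against R3: payoffs 2, 9, 5, 8 → best response X.
Player B against R4: payoffs 8, 6, 1, 3 → best response W.
Player B against R5: payoffs 4, 7, 2, 6 → best response X.
No profile is a mutual best response for all players.

This game has no pure Nash equilibrium.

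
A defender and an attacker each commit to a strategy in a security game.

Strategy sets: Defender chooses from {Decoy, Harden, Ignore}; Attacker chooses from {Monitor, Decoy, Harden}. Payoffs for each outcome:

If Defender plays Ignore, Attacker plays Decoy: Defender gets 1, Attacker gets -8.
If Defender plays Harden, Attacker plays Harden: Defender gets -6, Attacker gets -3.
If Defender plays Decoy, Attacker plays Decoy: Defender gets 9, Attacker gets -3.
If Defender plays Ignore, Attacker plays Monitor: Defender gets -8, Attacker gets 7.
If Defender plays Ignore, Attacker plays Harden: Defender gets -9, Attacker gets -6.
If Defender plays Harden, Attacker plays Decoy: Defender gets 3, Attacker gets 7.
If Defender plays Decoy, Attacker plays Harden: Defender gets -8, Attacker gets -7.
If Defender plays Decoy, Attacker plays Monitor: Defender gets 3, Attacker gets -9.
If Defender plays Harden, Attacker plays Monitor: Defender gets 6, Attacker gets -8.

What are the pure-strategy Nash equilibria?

(Decoy, Monitor): Defender can switch to Harden (3 → 6). Not NE.
(Decoy, Decoy): Defender gets 9, best alternative 3; Attacker gets -3, best alternative -7. No profitable deviation — NE.
(Decoy, Harden): Defender can switch to Harden (-8 → -6). Not NE.
(Harden, Monitor): Attacker can switch to Decoy (-8 → 7). Not NE.
(Harden, Decoy): Defender can switch to Decoy (3 → 9). Not NE.
(Harden, Harden): Attacker can switch to Decoy (-3 → 7). Not NE.
(Ignore, Monitor): Defender can switch to Decoy (-8 → 3). Not NE.
(Ignore, Decoy): Defender can switch to Decoy (1 → 9). Not NE.
(Ignore, Harden): Defender can switch to Decoy (-9 → -8). Not NE.

(Decoy, Decoy)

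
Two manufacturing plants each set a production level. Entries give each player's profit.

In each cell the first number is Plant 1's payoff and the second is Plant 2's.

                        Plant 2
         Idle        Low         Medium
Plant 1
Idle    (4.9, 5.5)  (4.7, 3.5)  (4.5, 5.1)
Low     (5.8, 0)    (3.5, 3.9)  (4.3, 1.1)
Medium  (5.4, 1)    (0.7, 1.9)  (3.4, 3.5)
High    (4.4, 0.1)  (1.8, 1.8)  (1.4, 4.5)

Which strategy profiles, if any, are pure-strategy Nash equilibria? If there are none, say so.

No pure-strategy Nash equilibrium.

Mark each player's best response to every combination of opponents' strategies; a profile where every player is best-responding is a pure Nash equilibrium.
Plant 1 against Idle: payoffs 4.9, 5.8, 5.4, 4.4 → best response Low.
Plant 1 against Low: payoffs 4.7, 3.5, 0.7, 1.8 → best response Idle.
Plant 1 against Medium: payoffs 4.5, 4.3, 3.4, 1.4 → best response Idle.
Plant 2 against Idle: payoffs 5.5, 3.5, 5.1 → best response Idle.
Plant 2 against Low: payoffs 0, 3.9, 1.1 → best response Low.
Plant 2 against Medium: payoffs 1, 1.9, 3.5 → best response Medium.
Plant 2 against High: payoffs 0.1, 1.8, 4.5 → best response Medium.
No profile is a mutual best response for all players.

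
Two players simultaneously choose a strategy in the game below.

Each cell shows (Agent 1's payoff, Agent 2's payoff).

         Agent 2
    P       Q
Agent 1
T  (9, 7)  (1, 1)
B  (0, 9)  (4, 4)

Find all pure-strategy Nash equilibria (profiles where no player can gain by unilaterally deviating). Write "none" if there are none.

(T, P): Agent 1 gets 9, best alternative 0; Agent 2 gets 7, best alternative 1. No profitable deviation — NE.
(T, Q): Agent 1 can switch to B (1 → 4). Not NE.
(B, P): Agent 1 can switch to T (0 → 9). Not NE.
(B, Q): Agent 2 can switch to P (4 → 9). Not NE.

The unique pure-strategy Nash equilibrium is (T, P).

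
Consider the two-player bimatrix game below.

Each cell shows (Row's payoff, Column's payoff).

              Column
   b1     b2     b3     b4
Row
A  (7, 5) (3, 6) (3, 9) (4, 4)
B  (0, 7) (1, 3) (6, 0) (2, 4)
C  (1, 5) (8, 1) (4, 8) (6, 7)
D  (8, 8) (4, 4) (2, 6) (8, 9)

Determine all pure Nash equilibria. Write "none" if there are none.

Pure NE: (D, b4)

Check each profile: it is a Nash equilibrium iff no player can strictly gain by switching unilaterally.
(A, b1): Row can switch to D (7 → 8). Not NE.
(A, b2): Row can switch to C (3 → 8). Not NE.
(A, b3): Row can switch to B (3 → 6). Not NE.
(A, b4): Row can switch to C (4 → 6). Not NE.
(B, b1): Row can switch to A (0 → 7). Not NE.
(B, b2): Row can switch to A (1 → 3). Not NE.
(B, b3): Column can switch to b1 (0 → 7). Not NE.
(B, b4): Row can switch to A (2 → 4). Not NE.
(C, b1): Row can switch to A (1 → 7). Not NE.
(C, b2): Column can switch to b1 (1 → 5). Not NE.
(C, b3): Row can switch to B (4 → 6). Not NE.
(C, b4): Row can switch to D (6 → 8). Not NE.
(D, b4): Row gets 8, best alternative 6; Column gets 9, best alternative 8. No profitable deviation — NE.
(The remaining 3 profiles each have a profitable deviation by the same check.)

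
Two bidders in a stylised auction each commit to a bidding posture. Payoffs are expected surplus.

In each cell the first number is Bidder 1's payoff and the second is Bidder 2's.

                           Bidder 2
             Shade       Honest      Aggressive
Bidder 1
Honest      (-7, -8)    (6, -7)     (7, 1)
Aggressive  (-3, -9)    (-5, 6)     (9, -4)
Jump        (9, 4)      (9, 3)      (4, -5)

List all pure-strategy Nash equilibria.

Check each profile: it is a Nash equilibrium iff no player can strictly gain by switching unilaterally.
(Honest, Shade): Bidder 1 can switch to Aggressive (-7 → -3). Not NE.
(Honest, Honest): Bidder 1 can switch to Jump (6 → 9). Not NE.
(Honest, Aggressive): Bidder 1 can switch to Aggressive (7 → 9). Not NE.
(Aggressive, Shade): Bidder 1 can switch to Jump (-3 → 9). Not NE.
(Aggressive, Honest): Bidder 1 can switch to Honest (-5 → 6). Not NE.
(Aggressive, Aggressive): Bidder 2 can switch to Honest (-4 → 6). Not NE.
(Jump, Shade): Bidder 1 gets 9, best alternative -3; Bidder 2 gets 4, best alternative 3. No profitable deviation — NE.
(Jump, Honest): Bidder 2 can switch to Shade (3 → 4). Not NE.
(Jump, Aggressive): Bidder 1 can switch to Honest (4 → 7). Not NE.

(Jump, Shade)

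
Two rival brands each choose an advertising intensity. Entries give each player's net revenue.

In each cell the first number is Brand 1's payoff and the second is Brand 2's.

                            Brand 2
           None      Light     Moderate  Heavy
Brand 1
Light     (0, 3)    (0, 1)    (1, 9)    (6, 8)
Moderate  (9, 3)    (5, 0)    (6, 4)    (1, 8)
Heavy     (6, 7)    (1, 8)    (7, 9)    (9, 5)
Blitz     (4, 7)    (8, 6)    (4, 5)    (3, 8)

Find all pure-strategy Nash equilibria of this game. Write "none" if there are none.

The unique pure-strategy Nash equilibrium is (Heavy, Moderate).

Brand 1 against None: payoffs 0, 9, 6, 4 → best response Moderate.
Brand 1 against Light: payoffs 0, 5, 1, 8 → best response Blitz.
Brand 1 against Moderate: payoffs 1, 6, 7, 4 → best response Heavy.
Brand 1 against Heavy: payoffs 6, 1, 9, 3 → best response Heavy.
Brand 2 against Light: payoffs 3, 1, 9, 8 → best response Moderate.
Brand 2 against Moderate: payoffs 3, 0, 4, 8 → best response Heavy.
Brand 2 against Heavy: payoffs 7, 8, 9, 5 → best response Moderate.
Brand 2 against Blitz: payoffs 7, 6, 5, 8 → best response Heavy.
Mutual best responses: (Heavy, Moderate).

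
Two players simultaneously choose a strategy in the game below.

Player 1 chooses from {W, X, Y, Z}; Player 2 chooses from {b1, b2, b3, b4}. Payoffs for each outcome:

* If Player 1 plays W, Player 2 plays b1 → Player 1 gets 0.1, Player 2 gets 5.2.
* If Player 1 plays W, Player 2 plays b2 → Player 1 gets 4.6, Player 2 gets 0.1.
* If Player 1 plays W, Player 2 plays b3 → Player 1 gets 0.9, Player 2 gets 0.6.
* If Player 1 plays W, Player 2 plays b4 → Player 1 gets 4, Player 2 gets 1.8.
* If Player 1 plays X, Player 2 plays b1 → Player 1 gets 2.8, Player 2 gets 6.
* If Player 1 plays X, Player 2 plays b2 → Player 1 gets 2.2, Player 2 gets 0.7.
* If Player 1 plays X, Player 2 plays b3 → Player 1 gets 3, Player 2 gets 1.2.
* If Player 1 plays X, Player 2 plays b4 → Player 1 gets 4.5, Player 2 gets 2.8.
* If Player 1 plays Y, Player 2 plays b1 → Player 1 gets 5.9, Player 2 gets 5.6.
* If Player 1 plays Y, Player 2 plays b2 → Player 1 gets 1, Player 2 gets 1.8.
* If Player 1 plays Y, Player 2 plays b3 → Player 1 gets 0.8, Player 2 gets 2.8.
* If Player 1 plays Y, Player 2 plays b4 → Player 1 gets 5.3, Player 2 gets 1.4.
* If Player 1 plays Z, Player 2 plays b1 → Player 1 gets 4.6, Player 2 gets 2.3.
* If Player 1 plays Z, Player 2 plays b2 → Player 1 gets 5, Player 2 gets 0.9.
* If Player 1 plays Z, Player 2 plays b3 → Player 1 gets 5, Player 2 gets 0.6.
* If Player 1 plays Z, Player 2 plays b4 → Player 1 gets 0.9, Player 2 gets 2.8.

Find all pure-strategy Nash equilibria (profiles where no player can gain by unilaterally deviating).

(W, b1): Player 1 can switch to X (0.1 → 2.8). Not NE.
(W, b2): Player 1 can switch to Z (4.6 → 5). Not NE.
(W, b3): Player 1 can switch to X (0.9 → 3). Not NE.
(W, b4): Player 1 can switch to X (4 → 4.5). Not NE.
(X, b1): Player 1 can switch to Y (2.8 → 5.9). Not NE.
(X, b2): Player 1 can switch to W (2.2 → 4.6). Not NE.
(Y, b1): Player 1 gets 5.9, best alternative 4.6; Player 2 gets 5.6, best alternative 2.8. No profitable deviation — NE.
(The remaining 9 profiles each have a profitable deviation by the same check.)

Pure NE: (Y, b1)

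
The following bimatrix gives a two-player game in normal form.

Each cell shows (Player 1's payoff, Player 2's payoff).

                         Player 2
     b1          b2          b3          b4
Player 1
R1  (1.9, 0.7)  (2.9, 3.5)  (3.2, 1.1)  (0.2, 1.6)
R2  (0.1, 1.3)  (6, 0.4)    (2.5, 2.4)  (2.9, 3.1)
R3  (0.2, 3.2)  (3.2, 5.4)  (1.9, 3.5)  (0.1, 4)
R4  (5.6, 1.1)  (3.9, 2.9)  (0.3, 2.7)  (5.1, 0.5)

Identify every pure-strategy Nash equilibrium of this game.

(R1, b1): Player 1 can switch to R4 (1.9 → 5.6). Not NE.
(R1, b2): Player 1 can switch to R2 (2.9 → 6). Not NE.
(R1, b3): Player 2 can switch to b2 (1.1 → 3.5). Not NE.
(R1, b4): Player 1 can switch to R2 (0.2 → 2.9). Not NE.
(R2, b1): Player 1 can switch to R1 (0.1 → 1.9). Not NE.
(R2, b2): Player 2 can switch to b1 (0.4 → 1.3). Not NE.
(R2, b3): Player 1 can switch to R1 (2.5 → 3.2). Not NE.
(R2, b4): Player 1 can switch to R4 (2.9 → 5.1). Not NE.
(R3, b1): Player 1 can switch to R1 (0.2 → 1.9). Not NE.
(R3, b2): Player 1 can switch to R2 (3.2 → 6). Not NE.
(R3, b3): Player 1 can switch to R1 (1.9 → 3.2). Not NE.
(R3, b4): Player 1 can switch to R1 (0.1 → 0.2). Not NE.
(The remaining 4 profiles each have a profitable deviation by the same check.)

There is no pure-strategy Nash equilibrium.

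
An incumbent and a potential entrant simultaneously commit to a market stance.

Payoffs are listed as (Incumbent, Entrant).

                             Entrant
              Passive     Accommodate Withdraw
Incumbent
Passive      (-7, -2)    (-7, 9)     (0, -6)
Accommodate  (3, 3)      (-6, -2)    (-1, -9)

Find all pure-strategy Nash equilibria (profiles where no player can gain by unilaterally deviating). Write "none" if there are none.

For each player, find the best response to each opponent profile; mutual best responses are the pure NE.
Incumbent against Passive: payoffs -7, 3 → best response Accommodate.
Incumbent against Accommodate: payoffs -7, -6 → best response Accommodate.
Incumbent against Withdraw: payoffs 0, -1 → best response Passive.
Entrant against Passive: payoffs -2, 9, -6 → best response Accommodate.
Entrant against Accommodate: payoffs 3, -2, -9 → best response Passive.
Mutual best responses: (Accommodate, Passive).

(Accommodate, Passive)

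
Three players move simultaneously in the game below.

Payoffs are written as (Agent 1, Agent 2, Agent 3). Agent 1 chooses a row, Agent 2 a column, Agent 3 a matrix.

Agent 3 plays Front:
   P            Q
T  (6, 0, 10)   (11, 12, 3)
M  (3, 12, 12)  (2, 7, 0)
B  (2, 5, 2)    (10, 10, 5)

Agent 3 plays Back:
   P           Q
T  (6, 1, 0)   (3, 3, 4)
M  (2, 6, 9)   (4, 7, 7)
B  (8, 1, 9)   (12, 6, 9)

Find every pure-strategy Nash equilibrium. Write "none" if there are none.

The unique pure-strategy Nash equilibrium is (B, Q, Back).

Agent 1 against (P, Front): payoffs 6, 3, 2 → best response T.
Agent 1 against (P, Back): payoffs 6, 2, 8 → best response B.
Agent 1 against (Q, Front): payoffs 11, 2, 10 → best response T.
Agent 1 against (Q, Back): payoffs 3, 4, 12 → best response B.
Agent 2 against (T, Front): payoffs 0, 12 → best response Q.
Agent 2 against (T, Back): payoffs 1, 3 → best response Q.
Agent 2 against (M, Front): payoffs 12, 7 → best response P.
Agent 2 against (M, Back): payoffs 6, 7 → best response Q.
Agent 2 against (B, Front): payoffs 5, 10 → best response Q.
Agent 2 against (B, Back): payoffs 1, 6 → best response Q.
Agent 3 against (T, P): payoffs 10, 0 → best response Front.
Agent 3 against (T, Q): payoffs 3, 4 → best response Back.
Agent 3 against (M, P): payoffs 12, 9 → best response Front.
Agent 3 against (M, Q): payoffs 0, 7 → best response Back.
Agent 3 against (B, P): payoffs 2, 9 → best response Back.
Agent 3 against (B, Q): payoffs 5, 9 → best response Back.
Mutual best responses: (B, Q, Back).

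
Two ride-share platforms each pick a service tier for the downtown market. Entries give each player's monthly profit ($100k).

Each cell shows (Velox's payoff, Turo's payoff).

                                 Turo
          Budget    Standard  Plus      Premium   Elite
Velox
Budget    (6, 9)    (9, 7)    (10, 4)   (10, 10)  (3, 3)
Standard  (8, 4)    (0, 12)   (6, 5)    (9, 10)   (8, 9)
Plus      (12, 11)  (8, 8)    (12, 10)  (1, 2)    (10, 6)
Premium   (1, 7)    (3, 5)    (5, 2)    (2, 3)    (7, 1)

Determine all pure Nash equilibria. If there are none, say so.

Velox against Budget: payoffs 6, 8, 12, 1 → best response Plus.
Velox against Standard: payoffs 9, 0, 8, 3 → best response Budget.
Velox against Plus: payoffs 10, 6, 12, 5 → best response Plus.
Velox against Premium: payoffs 10, 9, 1, 2 → best response Budget.
Velox against Elite: payoffs 3, 8, 10, 7 → best response Plus.
Turo against Budget: payoffs 9, 7, 4, 10, 3 → best response Premium.
Turo against Standard: payoffs 4, 12, 5, 10, 9 → best response Standard.
Turo against Plus: payoffs 11, 8, 10, 2, 6 → best response Budget.
Turo against Premium: payoffs 7, 5, 2, 3, 1 → best response Budget.
Mutual best responses: (Budget, Premium); (Plus, Budget).

The pure Nash equilibria are (Budget, Premium); (Plus, Budget).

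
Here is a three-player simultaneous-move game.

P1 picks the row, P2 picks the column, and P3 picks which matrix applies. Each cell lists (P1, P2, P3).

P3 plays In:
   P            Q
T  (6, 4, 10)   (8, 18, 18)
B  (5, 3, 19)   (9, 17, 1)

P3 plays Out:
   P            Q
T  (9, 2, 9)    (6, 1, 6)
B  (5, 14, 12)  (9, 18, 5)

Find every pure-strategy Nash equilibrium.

(T, P, In): P2 can switch to Q (4 → 18). Not NE.
(T, P, Out): P3 can switch to In (9 → 10). Not NE.
(T, Q, In): P1 can switch to B (8 → 9). Not NE.
(T, Q, Out): P1 can switch to B (6 → 9). Not NE.
(B, P, In): P1 can switch to T (5 → 6). Not NE.
(B, P, Out): P1 can switch to T (5 → 9). Not NE.
(B, Q, In): P3 can switch to Out (1 → 5). Not NE.
(B, Q, Out): P1 gets 9, best alternative 6; P2 gets 18, best alternative 14; P3 gets 5, best alternative 1. No profitable deviation — NE.

(B, Q, Out)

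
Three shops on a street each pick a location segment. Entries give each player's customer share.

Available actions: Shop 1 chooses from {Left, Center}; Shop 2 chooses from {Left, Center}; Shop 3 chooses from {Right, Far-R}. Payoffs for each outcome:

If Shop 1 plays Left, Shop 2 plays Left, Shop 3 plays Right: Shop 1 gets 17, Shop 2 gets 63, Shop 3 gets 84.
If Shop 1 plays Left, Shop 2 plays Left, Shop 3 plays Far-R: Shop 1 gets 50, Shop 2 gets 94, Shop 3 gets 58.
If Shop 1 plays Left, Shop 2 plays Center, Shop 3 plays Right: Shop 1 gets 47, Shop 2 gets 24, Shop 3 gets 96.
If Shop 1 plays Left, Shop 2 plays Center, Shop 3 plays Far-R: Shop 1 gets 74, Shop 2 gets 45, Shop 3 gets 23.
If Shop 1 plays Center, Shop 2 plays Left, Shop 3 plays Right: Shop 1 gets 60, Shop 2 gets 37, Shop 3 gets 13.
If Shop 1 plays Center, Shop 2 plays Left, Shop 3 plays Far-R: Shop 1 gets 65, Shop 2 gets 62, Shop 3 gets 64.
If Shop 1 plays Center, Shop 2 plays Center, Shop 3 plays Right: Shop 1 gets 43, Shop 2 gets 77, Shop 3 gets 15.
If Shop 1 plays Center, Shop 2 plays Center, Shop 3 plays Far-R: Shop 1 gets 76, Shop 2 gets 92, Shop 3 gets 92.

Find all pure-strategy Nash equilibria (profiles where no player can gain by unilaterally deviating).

For each strategy profile, look for a profitable unilateral deviation.
(Left, Left, Right): Shop 1 can switch to Center (17 → 60). Not NE.
(Left, Left, Far-R): Shop 1 can switch to Center (50 → 65). Not NE.
(Left, Center, Right): Shop 2 can switch to Left (24 → 63). Not NE.
(Left, Center, Far-R): Shop 1 can switch to Center (74 → 76). Not NE.
(Center, Left, Right): Shop 2 can switch to Center (37 → 77). Not NE.
(Center, Left, Far-R): Shop 2 can switch to Center (62 → 92). Not NE.
(Center, Center, Right): Shop 1 can switch to Left (43 → 47). Not NE.
(Center, Center, Far-R): Shop 1 gets 76, best alternative 74; Shop 2 gets 92, best alternative 62; Shop 3 gets 92, best alternative 15. No profitable deviation — NE.

The unique pure-strategy Nash equilibrium is (Center, Center, Far-R).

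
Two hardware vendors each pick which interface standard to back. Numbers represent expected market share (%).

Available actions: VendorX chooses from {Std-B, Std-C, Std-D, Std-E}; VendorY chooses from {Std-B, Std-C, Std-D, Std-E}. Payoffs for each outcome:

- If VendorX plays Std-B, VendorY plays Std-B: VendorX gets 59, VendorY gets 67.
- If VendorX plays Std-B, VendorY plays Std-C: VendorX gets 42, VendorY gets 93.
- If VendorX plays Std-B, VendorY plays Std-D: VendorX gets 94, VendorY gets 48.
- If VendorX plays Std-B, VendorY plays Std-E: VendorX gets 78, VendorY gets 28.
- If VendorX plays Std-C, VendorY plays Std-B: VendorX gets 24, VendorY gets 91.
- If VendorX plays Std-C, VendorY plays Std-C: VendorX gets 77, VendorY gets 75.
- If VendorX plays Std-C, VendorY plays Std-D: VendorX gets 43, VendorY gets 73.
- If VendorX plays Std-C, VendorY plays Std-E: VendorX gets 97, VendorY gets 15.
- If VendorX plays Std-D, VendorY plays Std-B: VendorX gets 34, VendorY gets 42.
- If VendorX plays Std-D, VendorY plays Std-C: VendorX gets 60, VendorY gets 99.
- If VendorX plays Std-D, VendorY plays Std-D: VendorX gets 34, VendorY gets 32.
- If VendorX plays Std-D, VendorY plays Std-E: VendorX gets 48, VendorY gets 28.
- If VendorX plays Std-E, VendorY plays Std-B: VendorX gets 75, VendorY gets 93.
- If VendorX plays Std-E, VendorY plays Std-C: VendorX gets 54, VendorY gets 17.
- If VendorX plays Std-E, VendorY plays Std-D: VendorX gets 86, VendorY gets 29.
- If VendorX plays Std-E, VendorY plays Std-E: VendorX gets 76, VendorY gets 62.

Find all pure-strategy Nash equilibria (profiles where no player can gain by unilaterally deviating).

Pure NE: (Std-E, Std-B)

(Std-B, Std-B): VendorX can switch to Std-E (59 → 75). Not NE.
(Std-B, Std-C): VendorX can switch to Std-C (42 → 77). Not NE.
(Std-B, Std-D): VendorY can switch to Std-B (48 → 67). Not NE.
(Std-B, Std-E): VendorX can switch to Std-C (78 → 97). Not NE.
(Std-C, Std-B): VendorX can switch to Std-B (24 → 59). Not NE.
(Std-C, Std-C): VendorY can switch to Std-B (75 → 91). Not NE.
(Std-E, Std-B): VendorX gets 75, best alternative 59; VendorY gets 93, best alternative 62. No profitable deviation — NE.
(The remaining 9 profiles each have a profitable deviation by the same check.)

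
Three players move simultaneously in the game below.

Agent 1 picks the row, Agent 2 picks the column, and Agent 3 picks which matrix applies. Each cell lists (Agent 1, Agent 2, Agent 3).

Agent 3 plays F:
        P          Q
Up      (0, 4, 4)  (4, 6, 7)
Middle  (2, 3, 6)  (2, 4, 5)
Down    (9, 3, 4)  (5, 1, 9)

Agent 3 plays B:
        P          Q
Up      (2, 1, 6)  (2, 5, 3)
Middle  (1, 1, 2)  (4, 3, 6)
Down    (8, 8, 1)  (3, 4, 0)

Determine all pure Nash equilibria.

(Middle, Q, B) and (Down, P, F)

For each player, find the best response to each opponent profile; mutual best responses are the pure NE.
Agent 1 against (P, F): payoffs 0, 2, 9 → best response Down.
Agent 1 against (P, B): payoffs 2, 1, 8 → best response Down.
Agent 1 against (Q, F): payoffs 4, 2, 5 → best response Down.
Agent 1 against (Q, B): payoffs 2, 4, 3 → best response Middle.
Agent 2 against (Up, F): payoffs 4, 6 → best response Q.
Agent 2 against (Up, B): payoffs 1, 5 → best response Q.
Agent 2 against (Middle, F): payoffs 3, 4 → best response Q.
Agent 2 against (Middle, B): payoffs 1, 3 → best response Q.
Agent 2 against (Down, F): payoffs 3, 1 → best response P.
Agent 2 against (Down, B): payoffs 8, 4 → best response P.
Agent 3 against (Up, P): payoffs 4, 6 → best response B.
Agent 3 against (Up, Q): payoffs 7, 3 → best response F.
Agent 3 against (Middle, P): payoffs 6, 2 → best response F.
Agent 3 against (Middle, Q): payoffs 5, 6 → best response B.
Agent 3 against (Down, P): payoffs 4, 1 → best response F.
Agent 3 against (Down, Q): payoffs 9, 0 → best response F.
Mutual best responses: (Middle, Q, B); (Down, P, F).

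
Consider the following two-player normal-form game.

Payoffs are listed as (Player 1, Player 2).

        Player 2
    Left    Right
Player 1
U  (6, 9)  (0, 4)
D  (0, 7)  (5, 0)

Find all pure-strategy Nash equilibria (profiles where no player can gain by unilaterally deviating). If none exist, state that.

Player 1 against Left: payoffs 6, 0 → best response U.
Player 1 against Right: payoffs 0, 5 → best response D.
Player 2 against U: payoffs 9, 4 → best response Left.
Player 2 against D: payoffs 7, 0 → best response Left.
Mutual best responses: (U, Left).

The unique pure-strategy Nash equilibrium is (U, Left).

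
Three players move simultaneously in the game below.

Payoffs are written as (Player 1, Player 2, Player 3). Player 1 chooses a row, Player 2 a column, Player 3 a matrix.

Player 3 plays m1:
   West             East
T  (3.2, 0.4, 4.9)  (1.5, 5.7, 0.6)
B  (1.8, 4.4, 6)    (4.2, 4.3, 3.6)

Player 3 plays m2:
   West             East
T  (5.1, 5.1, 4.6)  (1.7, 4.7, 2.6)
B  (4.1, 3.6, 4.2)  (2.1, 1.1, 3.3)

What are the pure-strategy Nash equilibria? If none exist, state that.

none

(T, West, m1): Player 2 can switch to East (0.4 → 5.7). Not NE.
(T, West, m2): Player 3 can switch to m1 (4.6 → 4.9). Not NE.
(T, East, m1): Player 1 can switch to B (1.5 → 4.2). Not NE.
(T, East, m2): Player 1 can switch to B (1.7 → 2.1). Not NE.
(B, West, m1): Player 1 can switch to T (1.8 → 3.2). Not NE.
(B, West, m2): Player 1 can switch to T (4.1 → 5.1). Not NE.
(The remaining 2 profiles each have a profitable deviation by the same check.)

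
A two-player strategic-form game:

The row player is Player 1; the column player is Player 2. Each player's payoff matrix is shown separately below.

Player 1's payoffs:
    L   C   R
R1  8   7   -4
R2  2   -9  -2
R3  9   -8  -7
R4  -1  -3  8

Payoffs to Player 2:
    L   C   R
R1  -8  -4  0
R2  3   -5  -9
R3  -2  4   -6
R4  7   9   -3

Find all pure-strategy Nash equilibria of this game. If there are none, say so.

(R1, L): Player 1 can switch to R3 (8 → 9). Not NE.
(R1, C): Player 2 can switch to R (-4 → 0). Not NE.
(R1, R): Player 1 can switch to R2 (-4 → -2). Not NE.
(R2, L): Player 1 can switch to R1 (2 → 8). Not NE.
(R2, C): Player 1 can switch to R1 (-9 → 7). Not NE.
(R2, R): Player 1 can switch to R4 (-2 → 8). Not NE.
(R3, L): Player 2 can switch to C (-2 → 4). Not NE.
(R3, C): Player 1 can switch to R1 (-8 → 7). Not NE.
(R3, R): Player 1 can switch to R1 (-7 → -4). Not NE.
(R4, L): Player 1 can switch to R1 (-1 → 8). Not NE.
(The remaining 2 profiles each have a profitable deviation by the same check.)

none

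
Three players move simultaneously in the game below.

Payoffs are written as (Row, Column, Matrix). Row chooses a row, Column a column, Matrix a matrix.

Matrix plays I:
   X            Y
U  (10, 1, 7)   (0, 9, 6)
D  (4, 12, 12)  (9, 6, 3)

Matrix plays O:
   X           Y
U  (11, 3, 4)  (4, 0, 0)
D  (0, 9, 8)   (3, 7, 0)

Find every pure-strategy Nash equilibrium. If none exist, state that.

none

Row against (X, I): payoffs 10, 4 → best response U.
Row against (X, O): payoffs 11, 0 → best response U.
Row against (Y, I): payoffs 0, 9 → best response D.
Row against (Y, O): payoffs 4, 3 → best response U.
Column against (U, I): payoffs 1, 9 → best response Y.
Column against (U, O): payoffs 3, 0 → best response X.
Column against (D, I): payoffs 12, 6 → best response X.
Column against (D, O): payoffs 9, 7 → best response X.
Matrix against (U, X): payoffs 7, 4 → best response I.
Matrix against (U, Y): payoffs 6, 0 → best response I.
Matrix against (D, X): payoffs 12, 8 → best response I.
Matrix against (D, Y): payoffs 3, 0 → best response I.
No profile is a mutual best response for all players.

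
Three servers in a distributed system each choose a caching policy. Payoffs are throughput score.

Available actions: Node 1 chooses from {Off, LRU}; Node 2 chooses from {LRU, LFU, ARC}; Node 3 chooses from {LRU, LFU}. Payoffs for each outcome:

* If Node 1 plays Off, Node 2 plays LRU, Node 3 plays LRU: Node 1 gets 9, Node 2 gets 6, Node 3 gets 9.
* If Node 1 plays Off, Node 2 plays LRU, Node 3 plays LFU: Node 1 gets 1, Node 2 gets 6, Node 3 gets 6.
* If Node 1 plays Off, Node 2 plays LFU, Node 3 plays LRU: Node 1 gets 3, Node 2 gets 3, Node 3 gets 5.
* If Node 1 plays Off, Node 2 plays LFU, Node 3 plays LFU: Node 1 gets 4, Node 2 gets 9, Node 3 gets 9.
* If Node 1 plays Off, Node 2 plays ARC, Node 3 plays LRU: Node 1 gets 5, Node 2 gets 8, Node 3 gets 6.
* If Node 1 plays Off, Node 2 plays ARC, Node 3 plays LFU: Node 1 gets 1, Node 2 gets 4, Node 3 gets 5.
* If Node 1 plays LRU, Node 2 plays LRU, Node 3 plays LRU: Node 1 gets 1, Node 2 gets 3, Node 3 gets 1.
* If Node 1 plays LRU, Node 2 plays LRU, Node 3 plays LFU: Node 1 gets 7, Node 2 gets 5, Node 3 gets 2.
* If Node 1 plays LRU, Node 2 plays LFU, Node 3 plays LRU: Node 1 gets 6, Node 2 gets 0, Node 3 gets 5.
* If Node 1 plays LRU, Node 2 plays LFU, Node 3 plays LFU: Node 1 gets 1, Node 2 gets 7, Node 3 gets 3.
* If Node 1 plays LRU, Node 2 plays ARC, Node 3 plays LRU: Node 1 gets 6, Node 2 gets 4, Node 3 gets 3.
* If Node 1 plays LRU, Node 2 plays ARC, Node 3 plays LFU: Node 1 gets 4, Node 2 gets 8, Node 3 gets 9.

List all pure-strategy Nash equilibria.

Pure-strategy Nash equilibria: (Off, LFU, LFU); (LRU, ARC, LFU)

Node 1 against (LRU, LRU): payoffs 9, 1 → best response Off.
Node 1 against (LRU, LFU): payoffs 1, 7 → best response LRU.
Node 1 against (LFU, LRU): payoffs 3, 6 → best response LRU.
Node 1 against (LFU, LFU): payoffs 4, 1 → best response Off.
Node 1 against (ARC, LRU): payoffs 5, 6 → best response LRU.
Node 1 against (ARC, LFU): payoffs 1, 4 → best response LRU.
Node 2 against (Off, LRU): payoffs 6, 3, 8 → best response ARC.
Node 2 against (Off, LFU): payoffs 6, 9, 4 → best response LFU.
Node 2 against (LRU, LRU): payoffs 3, 0, 4 → best response ARC.
Node 2 against (LRU, LFU): payoffs 5, 7, 8 → best response ARC.
Node 3 against (Off, LRU): payoffs 9, 6 → best response LRU.
Node 3 against (Off, LFU): payoffs 5, 9 → best response LFU.
Node 3 against (Off, ARC): payoffs 6, 5 → best response LRU.
Node 3 against (LRU, LRU): payoffs 1, 2 → best response LFU.
Node 3 against (LRU, LFU): payoffs 5, 3 → best response LRU.
Node 3 against (LRU, ARC): payoffs 3, 9 → best response LFU.
Mutual best responses: (Off, LFU, LFU); (LRU, ARC, LFU).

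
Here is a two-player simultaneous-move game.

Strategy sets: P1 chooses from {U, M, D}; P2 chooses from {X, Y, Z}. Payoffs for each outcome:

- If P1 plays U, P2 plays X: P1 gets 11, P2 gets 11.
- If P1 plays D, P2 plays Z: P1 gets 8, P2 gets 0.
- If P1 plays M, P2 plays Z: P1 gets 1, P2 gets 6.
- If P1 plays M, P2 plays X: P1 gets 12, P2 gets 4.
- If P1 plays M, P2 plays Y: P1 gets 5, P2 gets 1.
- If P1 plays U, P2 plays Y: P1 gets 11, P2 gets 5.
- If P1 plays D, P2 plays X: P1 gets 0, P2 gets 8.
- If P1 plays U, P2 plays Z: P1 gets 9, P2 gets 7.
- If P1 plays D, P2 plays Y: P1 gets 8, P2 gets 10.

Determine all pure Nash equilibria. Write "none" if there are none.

No pure-strategy Nash equilibrium.

P1 against X: payoffs 11, 12, 0 → best response M.
P1 against Y: payoffs 11, 5, 8 → best response U.
P1 against Z: payoffs 9, 1, 8 → best response U.
P2 against U: payoffs 11, 5, 7 → best response X.
P2 against M: payoffs 4, 1, 6 → best response Z.
P2 against D: payoffs 8, 10, 0 → best response Y.
No profile is a mutual best response for all players.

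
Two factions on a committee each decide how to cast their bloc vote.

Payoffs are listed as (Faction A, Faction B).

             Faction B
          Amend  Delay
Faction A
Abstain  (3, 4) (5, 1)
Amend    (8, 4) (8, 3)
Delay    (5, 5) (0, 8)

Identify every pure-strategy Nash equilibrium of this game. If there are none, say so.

(Abstain, Amend): Faction A can switch to Amend (3 → 8). Not NE.
(Abstain, Delay): Faction A can switch to Amend (5 → 8). Not NE.
(Amend, Amend): Faction A gets 8, best alternative 5; Faction B gets 4, best alternative 3. No profitable deviation — NE.
(Amend, Delay): Faction B can switch to Amend (3 → 4). Not NE.
(Delay, Amend): Faction A can switch to Amend (5 → 8). Not NE.
(Delay, Delay): Faction A can switch to Abstain (0 → 5). Not NE.

The unique pure-strategy Nash equilibrium is (Amend, Amend).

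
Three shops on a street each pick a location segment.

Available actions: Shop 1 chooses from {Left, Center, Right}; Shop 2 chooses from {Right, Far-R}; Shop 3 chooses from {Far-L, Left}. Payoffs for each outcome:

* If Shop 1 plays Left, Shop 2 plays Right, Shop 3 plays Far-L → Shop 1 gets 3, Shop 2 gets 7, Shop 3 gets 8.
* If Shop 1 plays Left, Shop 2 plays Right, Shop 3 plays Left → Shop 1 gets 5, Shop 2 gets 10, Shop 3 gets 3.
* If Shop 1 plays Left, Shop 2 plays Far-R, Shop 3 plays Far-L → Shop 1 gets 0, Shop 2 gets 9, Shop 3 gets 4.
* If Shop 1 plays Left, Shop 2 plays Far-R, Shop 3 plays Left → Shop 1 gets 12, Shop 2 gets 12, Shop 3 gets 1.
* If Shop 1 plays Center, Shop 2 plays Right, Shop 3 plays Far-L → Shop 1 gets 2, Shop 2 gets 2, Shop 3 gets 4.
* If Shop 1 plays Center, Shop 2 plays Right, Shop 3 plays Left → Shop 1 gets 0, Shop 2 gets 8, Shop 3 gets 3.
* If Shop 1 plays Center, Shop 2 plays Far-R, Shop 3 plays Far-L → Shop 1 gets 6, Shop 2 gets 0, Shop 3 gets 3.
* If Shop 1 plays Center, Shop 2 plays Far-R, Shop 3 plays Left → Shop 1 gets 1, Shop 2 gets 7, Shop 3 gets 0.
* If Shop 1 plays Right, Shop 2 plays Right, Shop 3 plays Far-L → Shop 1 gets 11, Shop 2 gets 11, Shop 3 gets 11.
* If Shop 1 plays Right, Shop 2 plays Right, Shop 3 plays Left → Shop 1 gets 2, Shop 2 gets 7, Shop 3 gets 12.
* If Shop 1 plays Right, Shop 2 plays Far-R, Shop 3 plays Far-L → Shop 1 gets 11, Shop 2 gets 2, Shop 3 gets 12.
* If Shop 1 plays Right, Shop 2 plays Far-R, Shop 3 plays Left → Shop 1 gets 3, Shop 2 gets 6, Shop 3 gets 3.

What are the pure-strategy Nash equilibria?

No pure-strategy Nash equilibrium.

Shop 1 against (Right, Far-L): payoffs 3, 2, 11 → best response Right.
Shop 1 against (Right, Left): payoffs 5, 0, 2 → best response Left.
Shop 1 against (Far-R, Far-L): payoffs 0, 6, 11 → best response Right.
Shop 1 against (Far-R, Left): payoffs 12, 1, 3 → best response Left.
Shop 2 against (Left, Far-L): payoffs 7, 9 → best response Far-R.
Shop 2 against (Left, Left): payoffs 10, 12 → best response Far-R.
Shop 2 against (Center, Far-L): payoffs 2, 0 → best response Right.
Shop 2 against (Center, Left): payoffs 8, 7 → best response Right.
Shop 2 against (Right, Far-L): payoffs 11, 2 → best response Right.
Shop 2 against (Right, Left): payoffs 7, 6 → best response Right.
Shop 3 against (Left, Right): payoffs 8, 3 → best response Far-L.
Shop 3 against (Left, Far-R): payoffs 4, 1 → best response Far-L.
Shop 3 against (Center, Right): payoffs 4, 3 → best response Far-L.
Shop 3 against (Center, Far-R): payoffs 3, 0 → best response Far-L.
Shop 3 against (Right, Right): payoffs 11, 12 → best response Left.
Shop 3 against (Right, Far-R): payoffs 12, 3 → best response Far-L.
No profile is a mutual best response for all players.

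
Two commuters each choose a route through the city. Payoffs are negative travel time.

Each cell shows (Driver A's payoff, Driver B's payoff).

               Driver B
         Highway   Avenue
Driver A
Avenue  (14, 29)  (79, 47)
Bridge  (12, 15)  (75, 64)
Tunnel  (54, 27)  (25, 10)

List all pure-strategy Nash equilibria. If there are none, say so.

(Avenue, Avenue), (Tunnel, Highway)

Driver A against Highway: payoffs 14, 12, 54 → best response Tunnel.
Driver A against Avenue: payoffs 79, 75, 25 → best response Avenue.
Driver B against Avenue: payoffs 29, 47 → best response Avenue.
Driver B against Bridge: payoffs 15, 64 → best response Avenue.
Driver B against Tunnel: payoffs 27, 10 → best response Highway.
Mutual best responses: (Avenue, Avenue); (Tunnel, Highway).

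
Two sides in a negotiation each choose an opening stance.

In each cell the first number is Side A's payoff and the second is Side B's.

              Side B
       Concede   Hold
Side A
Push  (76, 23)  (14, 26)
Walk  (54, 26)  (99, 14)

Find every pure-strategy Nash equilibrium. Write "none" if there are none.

This game has no pure Nash equilibrium.

(Push, Concede): Side B can switch to Hold (23 → 26). Not NE.
(Push, Hold): Side A can switch to Walk (14 → 99). Not NE.
(Walk, Concede): Side A can switch to Push (54 → 76). Not NE.
(Walk, Hold): Side B can switch to Concede (14 → 26). Not NE.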